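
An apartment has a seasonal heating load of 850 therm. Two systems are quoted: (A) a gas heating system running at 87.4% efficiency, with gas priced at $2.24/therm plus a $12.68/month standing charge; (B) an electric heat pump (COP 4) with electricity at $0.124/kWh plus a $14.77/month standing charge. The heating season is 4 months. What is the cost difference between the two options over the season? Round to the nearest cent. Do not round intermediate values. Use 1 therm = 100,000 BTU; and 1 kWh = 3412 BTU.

Heat load = 850 therm × 100,000 = 85,000,000 BTU
Gas: input = 85,000,000 / 0.874 = 97,254,005 BTU = 972.5 therm → 972.5 × $2.24 = $2,178.49; + 4 × $12.68 standing = $2,229.21
Heat pump: 85,000,000 BTU / 3412 = 24,910 kWh heat; / 4 = 6,228 kWh in → × $0.124 = $772.27; + 4 × $14.77 standing = $831.35
Difference = |$2,229.21 − $831.35| = $1,397.86

$1397.86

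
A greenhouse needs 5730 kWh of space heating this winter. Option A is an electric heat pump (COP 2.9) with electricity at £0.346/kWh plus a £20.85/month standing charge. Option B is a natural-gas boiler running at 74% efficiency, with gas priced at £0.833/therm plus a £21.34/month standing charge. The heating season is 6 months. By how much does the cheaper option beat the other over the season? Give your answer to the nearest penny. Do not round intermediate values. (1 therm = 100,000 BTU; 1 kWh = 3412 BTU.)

Heat load = 5730 kWh × 3412 = 19,550,760 BTU
Gas: input = 19,550,760 / 0.740 = 26,419,946 BTU = 264.2 therm → 264.2 × £0.833 = £220.08; + 6 × £21.34 standing = £348.12
Heat pump: 19,550,760 BTU / 3412 = 5,730 kWh heat; / 2.9 = 1,976 kWh in → × £0.346 = £683.65; + 6 × £20.85 standing = £808.75
Difference = |£348.12 − £808.75| = £460.63

£460.63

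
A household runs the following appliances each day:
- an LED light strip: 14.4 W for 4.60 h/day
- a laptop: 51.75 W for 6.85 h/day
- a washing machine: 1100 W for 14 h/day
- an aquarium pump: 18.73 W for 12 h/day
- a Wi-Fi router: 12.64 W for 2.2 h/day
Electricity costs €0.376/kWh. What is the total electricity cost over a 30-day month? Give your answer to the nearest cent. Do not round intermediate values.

€181.31

LED light strip: 14.4 W × 4.60 h × 30 d = 1,987 Wh = 1.987 kWh
laptop: 51.75 W × 6.85 h × 30 d = 10,635 Wh = 10.63 kWh
washing machine: 1100 W × 14 h × 30 d = 462,000 Wh = 462 kWh
aquarium pump: 18.73 W × 12 h × 30 d = 6,743 Wh = 6.743 kWh
Wi-Fi router: 12.64 W × 2.2 h × 30 d = 834 Wh = 0.8342 kWh
Total energy = 1.987 + 10.63 + 462 + 6.743 + 0.8342 = 482.2 kWh
Cost = 482.2 kWh × €0.376 = €181.31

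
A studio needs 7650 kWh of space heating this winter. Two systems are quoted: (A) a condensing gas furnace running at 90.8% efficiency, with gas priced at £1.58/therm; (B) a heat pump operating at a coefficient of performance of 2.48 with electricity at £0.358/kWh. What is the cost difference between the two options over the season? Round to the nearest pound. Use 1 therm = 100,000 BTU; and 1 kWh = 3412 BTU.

£650

Heat load = 7650 kWh × 3412 = 26,101,800 BTU
Gas: input = 26,101,800 / 0.908 = 28,746,476 BTU = 287.5 therm → 287.5 × £1.58 = £454.19
Heat pump: 26,101,800 BTU / 3412 = 7,650 kWh heat; / 2.48 = 3,085 kWh in → × £0.358 = £1,104.31
Difference = |£454.19 − £1,104.31| = £650.12 ≈ £650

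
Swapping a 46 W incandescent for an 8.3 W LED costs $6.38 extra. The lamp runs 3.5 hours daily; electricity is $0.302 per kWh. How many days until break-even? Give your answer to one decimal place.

160.1 days

Power saved = 46 − 8.3 = 37.7 W
Daily energy saved = 37.7 W × 3.5 h = 132 Wh = 0.13195 kWh
Daily savings = 0.13195 × $0.302 = $0.0398
Payback = $6.38 / $0.0398 per day = 160.1 days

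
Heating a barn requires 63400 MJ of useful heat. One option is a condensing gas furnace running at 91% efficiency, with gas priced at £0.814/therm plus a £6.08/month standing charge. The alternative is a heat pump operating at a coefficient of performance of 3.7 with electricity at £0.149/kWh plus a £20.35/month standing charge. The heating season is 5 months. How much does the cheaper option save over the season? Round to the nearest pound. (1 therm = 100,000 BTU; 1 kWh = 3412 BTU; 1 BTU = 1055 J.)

£243

Heat load = 63400 MJ = 63,400,000,000 J / 1055 = 60,094,787 BTU
Gas: input = 60,094,787 / 0.91 = 66,038,227 BTU = 660.4 therm → 660.4 × £0.814 = £537.55; + 5 × £6.08 standing = £567.95
Heat pump: 60,094,787 BTU / 3412 = 17,610 kWh heat; / 3.7 = 4,760 kWh in → × £0.149 = £709.27; + 5 × £20.35 standing = £811.02
Difference = |£567.95 − £811.02| = £243.07 ≈ £243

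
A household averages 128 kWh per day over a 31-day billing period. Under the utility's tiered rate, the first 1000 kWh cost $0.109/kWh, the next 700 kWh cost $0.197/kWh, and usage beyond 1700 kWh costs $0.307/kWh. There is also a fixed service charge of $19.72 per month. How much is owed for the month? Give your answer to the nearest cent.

$962.90

Usage = 128 kWh/day × 31 days = 3968 kWh
First 1000 kWh × $0.109 = $109.00
Next 700 kWh × $0.197 = $137.90
Remaining 2268 kWh × $0.307 = $696.28
Energy charge = $943.18; + service $19.72 = $962.90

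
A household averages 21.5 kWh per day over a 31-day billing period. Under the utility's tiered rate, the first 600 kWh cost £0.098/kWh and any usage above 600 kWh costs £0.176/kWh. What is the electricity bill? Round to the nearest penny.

£70.50

Usage = 21.5 kWh/day × 31 days = 666.5 kWh
First 600 kWh × £0.098 = £58.80
Remaining 66.5 kWh × £0.176 = £11.70
Total = £70.50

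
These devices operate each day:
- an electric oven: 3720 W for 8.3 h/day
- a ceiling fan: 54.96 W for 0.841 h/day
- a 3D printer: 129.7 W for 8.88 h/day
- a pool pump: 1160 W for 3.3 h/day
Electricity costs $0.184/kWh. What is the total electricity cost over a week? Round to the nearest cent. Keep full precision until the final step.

$46.24

electric oven: 3720 W × 8.3 h × 7 d = 216,132 Wh = 216.1 kWh
ceiling fan: 54.96 W × 0.841 h × 7 d = 324 Wh = 0.3235 kWh
3D printer: 129.7 W × 8.88 h × 7 d = 8,062 Wh = 8.062 kWh
pool pump: 1160 W × 3.3 h × 7 d = 26,796 Wh = 26.8 kWh
Total energy = 216.1 + 0.3235 + 8.062 + 26.8 = 251.3 kWh
Cost = 251.3 kWh × $0.184 = $46.24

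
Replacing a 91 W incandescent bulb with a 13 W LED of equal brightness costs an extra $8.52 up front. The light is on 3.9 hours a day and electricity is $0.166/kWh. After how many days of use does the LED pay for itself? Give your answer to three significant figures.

169 days

Power saved = 91 − 13 = 78 W
Daily energy saved = 78 W × 3.9 h = 304.2 Wh = 0.3042 kWh
Daily savings = 0.3042 × $0.166 = $0.0505
Payback = $8.52 / $0.0505 per day = 168.7 days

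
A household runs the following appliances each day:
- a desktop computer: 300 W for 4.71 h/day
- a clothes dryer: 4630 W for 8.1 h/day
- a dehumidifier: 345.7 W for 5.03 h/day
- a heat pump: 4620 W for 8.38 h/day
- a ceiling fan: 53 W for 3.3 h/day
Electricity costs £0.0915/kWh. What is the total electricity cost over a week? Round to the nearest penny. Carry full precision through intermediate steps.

desktop computer: 300 W × 4.71 h × 7 d = 9,891 Wh = 9.891 kWh
clothes dryer: 4630 W × 8.1 h × 7 d = 262,521 Wh = 262.5 kWh
dehumidifier: 345.7 W × 5.03 h × 7 d = 12,172 Wh = 12.17 kWh
heat pump: 4620 W × 8.38 h × 7 d = 271,009 Wh = 271 kWh
ceiling fan: 53 W × 3.3 h × 7 d = 1,224 Wh = 1.224 kWh
Total energy = 9.891 + 262.5 + 12.17 + 271 + 1.224 = 556.8 kWh
Cost = 556.8 kWh × £0.0915 = £50.95

£50.95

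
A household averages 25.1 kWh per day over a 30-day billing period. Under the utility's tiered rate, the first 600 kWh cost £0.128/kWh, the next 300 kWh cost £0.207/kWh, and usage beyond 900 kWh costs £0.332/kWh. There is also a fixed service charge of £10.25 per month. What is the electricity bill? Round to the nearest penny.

Usage = 25.1 kWh/day × 30 days = 753 kWh
First 600 kWh × £0.128 = £76.80
Next 153 kWh × £0.207 = £31.67
Remaining tier: 0 kWh (not reached)
Energy charge = £108.47; + service £10.25 = £118.72

£118.72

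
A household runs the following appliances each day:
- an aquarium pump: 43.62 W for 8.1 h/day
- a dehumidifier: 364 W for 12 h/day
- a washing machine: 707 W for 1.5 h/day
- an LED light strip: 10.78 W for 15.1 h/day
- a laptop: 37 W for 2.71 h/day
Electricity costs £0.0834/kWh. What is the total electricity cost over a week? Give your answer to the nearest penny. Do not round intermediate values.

aquarium pump: 43.62 W × 8.1 h × 7 d = 2,473 Wh = 2.473 kWh
dehumidifier: 364 W × 12 h × 7 d = 30,576 Wh = 30.58 kWh
washing machine: 707 W × 1.5 h × 7 d = 7,424 Wh = 7.423 kWh
LED light strip: 10.78 W × 15.1 h × 7 d = 1,139 Wh = 1.139 kWh
laptop: 37 W × 2.71 h × 7 d = 702 Wh = 0.7019 kWh
Total energy = 2.473 + 30.58 + 7.423 + 1.139 + 0.7019 = 42.31 kWh
Cost = 42.31 kWh × £0.0834 = £3.53

£3.53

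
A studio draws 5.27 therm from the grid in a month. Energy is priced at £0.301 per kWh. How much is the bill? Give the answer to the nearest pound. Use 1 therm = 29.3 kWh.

£46

5.27 therm × (29.3 kWh/therm) = 154.4 kWh
Cost = 154.4 kWh × £0.301/kWh = £46.48 ≈ £46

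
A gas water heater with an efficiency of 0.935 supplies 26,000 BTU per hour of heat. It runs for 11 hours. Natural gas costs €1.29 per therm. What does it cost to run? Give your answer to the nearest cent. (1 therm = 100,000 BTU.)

€3.95

Heat delivered = 26,000 BTU/h × 11 h = 286,000 BTU
Gas input = 286,000 / 0.935 = 305,882 BTU
= 305,882 / 100,000 = 3.059 therm
Cost = 3.059 × €1.29/therm = €3.95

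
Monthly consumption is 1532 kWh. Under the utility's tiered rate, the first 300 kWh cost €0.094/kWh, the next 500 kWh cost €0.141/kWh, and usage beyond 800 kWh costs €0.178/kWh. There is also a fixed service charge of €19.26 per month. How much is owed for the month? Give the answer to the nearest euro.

First 300 kWh × €0.094 = €28.20
Next 500 kWh × €0.141 = €70.50
Remaining 732 kWh × €0.178 = €130.30
Energy charge = €229.00; + service €19.26 = €248.26 ≈ €248

€248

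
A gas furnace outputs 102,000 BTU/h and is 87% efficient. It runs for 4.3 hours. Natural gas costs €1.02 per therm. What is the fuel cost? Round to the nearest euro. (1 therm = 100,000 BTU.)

Heat delivered = 102,000 BTU/h × 4.3 h = 438,600 BTU
Gas input = 438,600 / 0.87 = 504,138 BTU
= 504,138 / 100,000 = 5.041 therm
Cost = 5.041 × €1.02/therm = €5.14 ≈ €5

€5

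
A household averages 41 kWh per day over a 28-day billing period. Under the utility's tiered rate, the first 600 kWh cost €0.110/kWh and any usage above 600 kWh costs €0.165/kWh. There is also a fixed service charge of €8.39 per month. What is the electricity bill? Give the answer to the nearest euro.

Usage = 41 kWh/day × 28 days = 1148 kWh
First 600 kWh × €0.110 = €66.00
Remaining 548 kWh × €0.165 = €90.42
Energy charge = €156.42; + service €8.39 = €164.81 ≈ €165

€165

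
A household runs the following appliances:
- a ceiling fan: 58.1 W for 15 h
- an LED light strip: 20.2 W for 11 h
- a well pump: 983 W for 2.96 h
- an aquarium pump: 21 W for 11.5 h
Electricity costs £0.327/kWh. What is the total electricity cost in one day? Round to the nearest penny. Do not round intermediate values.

£1.39

ceiling fan: 58.1 W × 15 h = 872 Wh = 0.8715 kWh
LED light strip: 20.2 W × 11 h = 222 Wh = 0.2222 kWh
well pump: 983 W × 2.96 h = 2,910 Wh = 2.91 kWh
aquarium pump: 21 W × 11.5 h = 242 Wh = 0.2415 kWh
Total energy = 0.8715 + 0.2222 + 2.91 + 0.2415 = 4.245 kWh
Cost = 4.245 kWh × £0.327 = £1.39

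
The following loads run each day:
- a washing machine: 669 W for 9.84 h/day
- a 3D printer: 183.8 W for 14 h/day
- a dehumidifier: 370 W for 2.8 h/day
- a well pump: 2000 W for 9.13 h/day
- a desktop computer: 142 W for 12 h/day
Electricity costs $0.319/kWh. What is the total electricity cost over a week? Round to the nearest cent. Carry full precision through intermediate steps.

washing machine: 669 W × 9.84 h × 7 d = 46,081 Wh = 46.08 kWh
3D printer: 183.8 W × 14 h × 7 d = 18,012 Wh = 18.01 kWh
dehumidifier: 370 W × 2.8 h × 7 d = 7,252 Wh = 7.252 kWh
well pump: 2000 W × 9.13 h × 7 d = 127,820 Wh = 127.8 kWh
desktop computer: 142 W × 12 h × 7 d = 11,928 Wh = 11.93 kWh
Total energy = 46.08 + 18.01 + 7.252 + 127.8 + 11.93 = 211.1 kWh
Cost = 211.1 kWh × $0.319 = $67.34

$67.34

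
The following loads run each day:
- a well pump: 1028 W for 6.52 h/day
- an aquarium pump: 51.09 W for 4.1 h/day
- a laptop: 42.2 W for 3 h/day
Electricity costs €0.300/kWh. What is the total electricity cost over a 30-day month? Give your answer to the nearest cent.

€63.35

well pump: 1028 W × 6.52 h × 30 d = 201,077 Wh = 201.1 kWh
aquarium pump: 51.09 W × 4.1 h × 30 d = 6,284 Wh = 6.284 kWh
laptop: 42.2 W × 3 h × 30 d = 3,798 Wh = 3.798 kWh
Total energy = 201.1 + 6.284 + 3.798 = 211.2 kWh
Cost = 211.2 kWh × €0.300 = €63.35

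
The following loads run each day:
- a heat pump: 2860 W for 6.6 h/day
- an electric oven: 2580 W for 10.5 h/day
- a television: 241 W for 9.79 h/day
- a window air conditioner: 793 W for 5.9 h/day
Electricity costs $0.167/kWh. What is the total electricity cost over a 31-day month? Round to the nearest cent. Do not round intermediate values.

$274.40

heat pump: 2860 W × 6.6 h × 31 d = 585,156 Wh = 585.2 kWh
electric oven: 2580 W × 10.5 h × 31 d = 839,790 Wh = 839.8 kWh
television: 241 W × 9.79 h × 31 d = 73,141 Wh = 73.14 kWh
window air conditioner: 793 W × 5.9 h × 31 d = 145,040 Wh = 145 kWh
Total energy = 585.2 + 839.8 + 73.14 + 145 = 1,643 kWh
Cost = 1,643 kWh × $0.167 = $274.40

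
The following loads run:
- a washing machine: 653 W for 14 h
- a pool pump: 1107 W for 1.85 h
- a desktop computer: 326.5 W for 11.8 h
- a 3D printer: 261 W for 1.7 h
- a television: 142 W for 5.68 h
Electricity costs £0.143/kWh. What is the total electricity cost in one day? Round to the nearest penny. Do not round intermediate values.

washing machine: 653 W × 14 h = 9,142 Wh = 9.142 kWh
pool pump: 1107 W × 1.85 h = 2,048 Wh = 2.048 kWh
desktop computer: 326.5 W × 11.8 h = 3,853 Wh = 3.853 kWh
3D printer: 261 W × 1.7 h = 444 Wh = 0.4437 kWh
television: 142 W × 5.68 h = 807 Wh = 0.8066 kWh
Total energy = 9.142 + 2.048 + 3.853 + 0.4437 + 0.8066 = 16.29 kWh
Cost = 16.29 kWh × £0.143 = £2.33

£2.33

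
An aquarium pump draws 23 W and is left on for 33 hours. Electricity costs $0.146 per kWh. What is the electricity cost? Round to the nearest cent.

Energy = 23 W × 33 h = 759 Wh = 0.759 kWh
Cost = 0.759 kWh × $0.146/kWh = $0.11

$0.11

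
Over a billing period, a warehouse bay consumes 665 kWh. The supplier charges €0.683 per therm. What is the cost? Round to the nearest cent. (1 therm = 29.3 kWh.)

€15.50

665 kWh × (0.03413 therm/kWh) = 22.7 therm
Cost = 22.7 therm × €0.683/therm = €15.50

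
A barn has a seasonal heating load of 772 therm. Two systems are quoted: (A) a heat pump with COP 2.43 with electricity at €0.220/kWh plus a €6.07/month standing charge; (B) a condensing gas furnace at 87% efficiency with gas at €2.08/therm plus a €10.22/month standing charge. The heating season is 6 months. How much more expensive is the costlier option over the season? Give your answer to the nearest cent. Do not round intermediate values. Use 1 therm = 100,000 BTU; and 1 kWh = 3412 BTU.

€177.85

Heat load = 772 therm × 100,000 = 77,200,000 BTU
Gas: input = 77,200,000 / 0.87 = 88,735,632 BTU = 887.4 therm → 887.4 × €2.08 = €1,845.70; + 6 × €10.22 standing = €1,907.02
Heat pump: 77,200,000 BTU / 3412 = 22,630 kWh heat; / 2.43 = 9,311 kWh in → × €0.220 = €2,048.45; + 6 × €6.07 standing = €2,084.87
Difference = |€1,907.02 − €2,084.87| = €177.85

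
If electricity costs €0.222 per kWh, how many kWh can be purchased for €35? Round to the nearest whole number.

€35 / €0.222 per kWh = 157.7 kWh

158 kWh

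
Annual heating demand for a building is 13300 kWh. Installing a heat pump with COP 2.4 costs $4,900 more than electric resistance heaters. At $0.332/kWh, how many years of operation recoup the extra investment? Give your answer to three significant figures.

Resistance: 13300 kWh × $0.332 = $4,415.60/yr
Heat pump: 13300 / 2.4 = 5542 kWh in → × $0.332 = $1,839.83/yr
Annual savings = $2,575.77
Payback = $4,900 / $2,575.77 = 1.9 years

1.90 years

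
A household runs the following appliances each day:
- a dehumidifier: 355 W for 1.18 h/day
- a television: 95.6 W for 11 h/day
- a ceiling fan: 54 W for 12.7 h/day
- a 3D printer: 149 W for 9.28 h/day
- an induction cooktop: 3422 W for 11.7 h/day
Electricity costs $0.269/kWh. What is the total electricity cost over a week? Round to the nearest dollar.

dehumidifier: 355 W × 1.18 h × 7 d = 2,932 Wh = 2.932 kWh
television: 95.6 W × 11 h × 7 d = 7,361 Wh = 7.361 kWh
ceiling fan: 54 W × 12.7 h × 7 d = 4,801 Wh = 4.801 kWh
3D printer: 149 W × 9.28 h × 7 d = 9,679 Wh = 9.679 kWh
induction cooktop: 3422 W × 11.7 h × 7 d = 280,262 Wh = 280.3 kWh
Total energy = 2.932 + 7.361 + 4.801 + 9.679 + 280.3 = 305 kWh
Cost = 305 kWh × $0.269 = $82.05 ≈ $82

$82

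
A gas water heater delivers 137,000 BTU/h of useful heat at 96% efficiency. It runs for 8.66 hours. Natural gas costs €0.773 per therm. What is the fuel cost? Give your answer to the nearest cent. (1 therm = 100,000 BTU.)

Heat delivered = 137,000 BTU/h × 8.66 h = 1,186,420 BTU
Gas input = 1,186,420 / 0.96 = 1,235,854 BTU
= 1,235,854 / 100,000 = 12.36 therm
Cost = 12.36 × €0.773/therm = €9.55

€9.55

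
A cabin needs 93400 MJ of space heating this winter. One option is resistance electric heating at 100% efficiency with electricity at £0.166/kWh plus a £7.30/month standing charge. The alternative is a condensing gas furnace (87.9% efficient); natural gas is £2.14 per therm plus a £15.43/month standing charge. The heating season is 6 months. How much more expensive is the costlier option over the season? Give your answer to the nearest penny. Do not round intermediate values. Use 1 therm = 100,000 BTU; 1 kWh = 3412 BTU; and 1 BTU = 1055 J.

£2103.05

Heat load = 93400 MJ = 93,400,000,000 J / 1055 = 88,530,806 BTU
Gas: input = 88,530,806 / 0.879 = 100,717,640 BTU = 1,007 therm → 1,007 × £2.14 = £2,155.36; + 6 × £15.43 standing = £2,247.94
Electric: 88,530,806 BTU / 3412 = 25,950 kWh → × £0.166 = £4,307.18; + 6 × £7.30 standing = £4,350.98
Difference = |£2,247.94 − £4,350.98| = £2,103.05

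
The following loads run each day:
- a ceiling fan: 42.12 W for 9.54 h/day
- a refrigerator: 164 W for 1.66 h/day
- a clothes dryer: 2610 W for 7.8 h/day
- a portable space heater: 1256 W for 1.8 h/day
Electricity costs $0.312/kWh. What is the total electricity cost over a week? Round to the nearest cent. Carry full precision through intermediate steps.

$50.87

ceiling fan: 42.12 W × 9.54 h × 7 d = 2,813 Wh = 2.813 kWh
refrigerator: 164 W × 1.66 h × 7 d = 1,906 Wh = 1.906 kWh
clothes dryer: 2610 W × 7.8 h × 7 d = 142,506 Wh = 142.5 kWh
portable space heater: 1256 W × 1.8 h × 7 d = 15,826 Wh = 15.83 kWh
Total energy = 2.813 + 1.906 + 142.5 + 15.83 = 163.1 kWh
Cost = 163.1 kWh × $0.312 = $50.87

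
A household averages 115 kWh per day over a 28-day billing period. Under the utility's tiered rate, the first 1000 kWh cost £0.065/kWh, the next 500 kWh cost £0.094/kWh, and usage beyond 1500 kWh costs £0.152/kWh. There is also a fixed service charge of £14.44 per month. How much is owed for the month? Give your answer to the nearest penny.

Usage = 115 kWh/day × 28 days = 3220 kWh
First 1000 kWh × £0.065 = £65.00
Next 500 kWh × £0.094 = £47.00
Remaining 1720 kWh × £0.152 = £261.44
Energy charge = £373.44; + service £14.44 = £387.88

£387.88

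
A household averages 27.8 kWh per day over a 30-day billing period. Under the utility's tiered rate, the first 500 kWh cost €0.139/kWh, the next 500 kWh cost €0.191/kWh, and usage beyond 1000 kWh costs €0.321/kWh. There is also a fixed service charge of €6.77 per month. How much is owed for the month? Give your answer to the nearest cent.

Usage = 27.8 kWh/day × 30 days = 834 kWh
First 500 kWh × €0.139 = €69.50
Next 334 kWh × €0.191 = €63.79
Remaining tier: 0 kWh (not reached)
Energy charge = €133.29; + service €6.77 = €140.06

€140.06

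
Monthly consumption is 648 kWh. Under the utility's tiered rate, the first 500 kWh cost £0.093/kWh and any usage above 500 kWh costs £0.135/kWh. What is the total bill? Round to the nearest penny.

£66.48

First 500 kWh × £0.093 = £46.50
Remaining 148 kWh × £0.135 = £19.98
Total = £66.48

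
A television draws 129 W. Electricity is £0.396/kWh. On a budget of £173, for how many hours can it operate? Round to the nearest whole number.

Energy budget = £173 / £0.396 per kWh = 436.9 kWh = 436,869 Wh
Runtime = 436,869 Wh / 129 W = 3,387 h

3387 h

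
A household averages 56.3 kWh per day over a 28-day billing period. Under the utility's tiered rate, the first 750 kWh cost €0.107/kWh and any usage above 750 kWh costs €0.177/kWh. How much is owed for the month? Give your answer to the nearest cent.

€226.52

Usage = 56.3 kWh/day × 28 days = 1576.4 kWh
First 750 kWh × €0.107 = €80.25
Remaining 826.4 kWh × €0.177 = €146.27
Total = €226.52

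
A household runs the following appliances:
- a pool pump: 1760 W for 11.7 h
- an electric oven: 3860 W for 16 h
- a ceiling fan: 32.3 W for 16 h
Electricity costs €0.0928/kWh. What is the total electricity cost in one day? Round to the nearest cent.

€7.69

pool pump: 1760 W × 11.7 h = 20,592 Wh = 20.59 kWh
electric oven: 3860 W × 16 h = 61,760 Wh = 61.76 kWh
ceiling fan: 32.3 W × 16 h = 517 Wh = 0.5168 kWh
Total energy = 20.59 + 61.76 + 0.5168 = 82.87 kWh
Cost = 82.87 kWh × €0.0928 = €7.69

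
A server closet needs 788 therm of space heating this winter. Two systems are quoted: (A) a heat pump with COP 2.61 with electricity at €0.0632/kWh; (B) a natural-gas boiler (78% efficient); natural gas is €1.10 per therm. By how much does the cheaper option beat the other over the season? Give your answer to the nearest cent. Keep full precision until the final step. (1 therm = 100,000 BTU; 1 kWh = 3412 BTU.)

€552.05

Heat load = 788 therm × 100,000 = 78,800,000 BTU
Gas: input = 78,800,000 / 0.78 = 101,025,641 BTU = 1,010 therm → 1,010 × €1.10 = €1,111.28
Heat pump: 78,800,000 BTU / 3412 = 23,090 kWh heat; / 2.61 = 8,849 kWh in → × €0.0632 = €559.23
Difference = |€1,111.28 − €559.23| = €552.05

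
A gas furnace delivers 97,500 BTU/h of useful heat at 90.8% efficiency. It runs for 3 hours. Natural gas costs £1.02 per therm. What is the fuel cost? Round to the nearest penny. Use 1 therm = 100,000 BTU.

Heat delivered = 97,500 BTU/h × 3 h = 292,500 BTU
Gas input = 292,500 / 0.908 = 322,137 BTU
= 322,137 / 100,000 = 3.221 therm
Cost = 3.221 × £1.02/therm = £3.29

£3.29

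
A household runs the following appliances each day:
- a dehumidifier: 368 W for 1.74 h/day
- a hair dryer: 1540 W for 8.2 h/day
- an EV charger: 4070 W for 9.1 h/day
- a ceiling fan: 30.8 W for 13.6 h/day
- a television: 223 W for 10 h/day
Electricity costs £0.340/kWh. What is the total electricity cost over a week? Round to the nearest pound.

£126

dehumidifier: 368 W × 1.74 h × 7 d = 4,482 Wh = 4.482 kWh
hair dryer: 1540 W × 8.2 h × 7 d = 88,396 Wh = 88.4 kWh
EV charger: 4070 W × 9.1 h × 7 d = 259,259 Wh = 259.3 kWh
ceiling fan: 30.8 W × 13.6 h × 7 d = 2,932 Wh = 2.932 kWh
television: 223 W × 10 h × 7 d = 15,610 Wh = 15.61 kWh
Total energy = 4.482 + 88.4 + 259.3 + 2.932 + 15.61 = 370.7 kWh
Cost = 370.7 kWh × £0.340 = £126.03 ≈ £126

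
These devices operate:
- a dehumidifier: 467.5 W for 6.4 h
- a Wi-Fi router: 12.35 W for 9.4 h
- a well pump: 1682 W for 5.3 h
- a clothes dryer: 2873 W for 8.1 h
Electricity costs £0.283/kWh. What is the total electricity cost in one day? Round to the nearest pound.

£10

dehumidifier: 467.5 W × 6.4 h = 2,992 Wh = 2.992 kWh
Wi-Fi router: 12.35 W × 9.4 h = 116 Wh = 0.1161 kWh
well pump: 1682 W × 5.3 h = 8,915 Wh = 8.915 kWh
clothes dryer: 2873 W × 8.1 h = 23,271 Wh = 23.27 kWh
Total energy = 2.992 + 0.1161 + 8.915 + 23.27 = 35.29 kWh
Cost = 35.29 kWh × £0.283 = £9.99 ≈ £10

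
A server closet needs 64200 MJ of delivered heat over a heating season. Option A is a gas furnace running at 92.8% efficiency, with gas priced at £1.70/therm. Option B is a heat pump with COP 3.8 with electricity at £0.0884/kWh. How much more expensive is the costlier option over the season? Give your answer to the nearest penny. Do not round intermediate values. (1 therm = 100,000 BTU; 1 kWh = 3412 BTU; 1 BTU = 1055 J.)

Heat load = 64200 MJ = 64,200,000,000 J / 1055 = 60,853,081 BTU
Gas: input = 60,853,081 / 0.928 = 65,574,440 BTU = 655.7 therm → 655.7 × £1.70 = £1,114.77
Heat pump: 60,853,081 BTU / 3412 = 17,840 kWh heat; / 3.8 = 4,693 kWh in → × £0.0884 = £414.90
Difference = |£1,114.77 − £414.90| = £699.87

£699.87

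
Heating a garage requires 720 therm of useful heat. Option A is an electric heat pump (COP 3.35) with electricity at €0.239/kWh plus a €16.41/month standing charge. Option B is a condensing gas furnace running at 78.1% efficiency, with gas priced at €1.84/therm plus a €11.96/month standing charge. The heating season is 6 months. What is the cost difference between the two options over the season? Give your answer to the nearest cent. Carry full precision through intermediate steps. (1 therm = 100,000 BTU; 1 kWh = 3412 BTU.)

Heat load = 720 therm × 100,000 = 72,000,000 BTU
Gas: input = 72,000,000 / 0.781 = 92,189,501 BTU = 921.9 therm → 921.9 × €1.84 = €1,696.29; + 6 × €11.96 standing = €1,768.05
Heat pump: 72,000,000 BTU / 3412 = 21,100 kWh heat; / 3.35 = 6,299 kWh in → × €0.239 = €1,505.49; + 6 × €16.41 standing = €1,603.95
Difference = |€1,768.05 − €1,603.95| = €164.10

€164.10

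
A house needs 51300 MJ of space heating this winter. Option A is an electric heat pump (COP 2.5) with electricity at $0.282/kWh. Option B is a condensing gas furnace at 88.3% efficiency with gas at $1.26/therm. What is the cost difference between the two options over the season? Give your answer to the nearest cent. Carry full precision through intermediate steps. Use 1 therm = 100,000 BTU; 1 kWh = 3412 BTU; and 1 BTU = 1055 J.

$913.69

Heat load = 51300 MJ = 51,300,000,000 J / 1055 = 48,625,592 BTU
Gas: input = 48,625,592 / 0.883 = 55,068,621 BTU = 550.7 therm → 550.7 × $1.26 = $693.86
Heat pump: 48,625,592 BTU / 3412 = 14,250 kWh heat; / 2.5 = 5,701 kWh in → × $0.282 = $1,607.55
Difference = |$693.86 − $1,607.55| = $913.69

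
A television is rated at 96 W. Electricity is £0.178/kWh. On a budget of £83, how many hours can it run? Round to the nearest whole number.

4857 h

Energy budget = £83 / £0.178 per kWh = 466.3 kWh = 466,292 Wh
Runtime = 466,292 Wh / 96 W = 4,857 h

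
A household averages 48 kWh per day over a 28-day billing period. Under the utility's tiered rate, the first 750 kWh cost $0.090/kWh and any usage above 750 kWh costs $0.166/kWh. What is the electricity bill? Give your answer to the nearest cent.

Usage = 48 kWh/day × 28 days = 1344 kWh
First 750 kWh × $0.090 = $67.50
Remaining 594 kWh × $0.166 = $98.60
Total = $166.10

$166.10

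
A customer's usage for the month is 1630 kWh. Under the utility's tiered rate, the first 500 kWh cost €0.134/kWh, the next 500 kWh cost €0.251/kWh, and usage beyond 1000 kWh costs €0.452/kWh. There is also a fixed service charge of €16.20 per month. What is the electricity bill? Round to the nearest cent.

First 500 kWh × €0.134 = €67.00
Next 500 kWh × €0.251 = €125.50
Remaining 630 kWh × €0.452 = €284.76
Energy charge = €477.26; + service €16.20 = €493.46

€493.46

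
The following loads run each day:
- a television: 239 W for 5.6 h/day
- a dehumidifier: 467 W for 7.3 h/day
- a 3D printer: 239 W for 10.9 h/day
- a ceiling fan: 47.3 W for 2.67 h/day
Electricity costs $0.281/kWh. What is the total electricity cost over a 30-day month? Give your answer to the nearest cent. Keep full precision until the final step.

$63.05

television: 239 W × 5.6 h × 30 d = 40,152 Wh = 40.15 kWh
dehumidifier: 467 W × 7.3 h × 30 d = 102,273 Wh = 102.3 kWh
3D printer: 239 W × 10.9 h × 30 d = 78,153 Wh = 78.15 kWh
ceiling fan: 47.3 W × 2.67 h × 30 d = 3,789 Wh = 3.789 kWh
Total energy = 40.15 + 102.3 + 78.15 + 3.789 = 224.4 kWh
Cost = 224.4 kWh × $0.281 = $63.05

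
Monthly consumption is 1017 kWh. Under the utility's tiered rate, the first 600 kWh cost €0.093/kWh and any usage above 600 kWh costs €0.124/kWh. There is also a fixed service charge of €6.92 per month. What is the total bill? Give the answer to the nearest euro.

First 600 kWh × €0.093 = €55.80
Remaining 417 kWh × €0.124 = €51.71
Energy charge = €107.51; + service €6.92 = €114.43 ≈ €114

€114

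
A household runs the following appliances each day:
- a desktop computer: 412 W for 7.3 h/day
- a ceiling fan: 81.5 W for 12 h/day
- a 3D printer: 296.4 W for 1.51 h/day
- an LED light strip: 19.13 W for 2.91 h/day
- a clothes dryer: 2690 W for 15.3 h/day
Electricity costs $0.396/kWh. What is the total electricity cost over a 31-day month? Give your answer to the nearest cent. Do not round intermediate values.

$560.35

desktop computer: 412 W × 7.3 h × 31 d = 93,236 Wh = 93.24 kWh
ceiling fan: 81.5 W × 12 h × 31 d = 30,318 Wh = 30.32 kWh
3D printer: 296.4 W × 1.51 h × 31 d = 13,874 Wh = 13.87 kWh
LED light strip: 19.13 W × 2.91 h × 31 d = 1,726 Wh = 1.726 kWh
clothes dryer: 2690 W × 15.3 h × 31 d = 1,275,867 Wh = 1,276 kWh
Total energy = 93.24 + 30.32 + 13.87 + 1.726 + 1,276 = 1,415 kWh
Cost = 1,415 kWh × $0.396 = $560.35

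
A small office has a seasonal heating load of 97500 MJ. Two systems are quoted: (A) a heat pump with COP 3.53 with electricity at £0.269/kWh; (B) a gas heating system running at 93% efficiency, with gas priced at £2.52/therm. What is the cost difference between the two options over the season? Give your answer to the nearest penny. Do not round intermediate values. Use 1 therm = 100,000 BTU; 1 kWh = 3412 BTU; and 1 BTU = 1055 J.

Heat load = 97500 MJ = 97,500,000,000 J / 1055 = 92,417,062 BTU
Gas: input = 92,417,062 / 0.93 = 99,373,185 BTU = 993.7 therm → 993.7 × £2.52 = £2,504.20
Heat pump: 92,417,062 BTU / 3412 = 27,090 kWh heat; / 3.53 = 7,673 kWh in → × £0.269 = £2,064.05
Difference = |£2,504.20 − £2,064.05| = £440.15

£440.15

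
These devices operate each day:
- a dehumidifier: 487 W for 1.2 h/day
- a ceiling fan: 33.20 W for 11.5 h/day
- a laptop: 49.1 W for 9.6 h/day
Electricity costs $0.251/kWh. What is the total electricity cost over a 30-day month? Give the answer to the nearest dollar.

dehumidifier: 487 W × 1.2 h × 30 d = 17,532 Wh = 17.53 kWh
ceiling fan: 33.20 W × 11.5 h × 30 d = 11,454 Wh = 11.45 kWh
laptop: 49.1 W × 9.6 h × 30 d = 14,141 Wh = 14.14 kWh
Total energy = 17.53 + 11.45 + 14.14 = 43.13 kWh
Cost = 43.13 kWh × $0.251 = $10.82 ≈ $11

$11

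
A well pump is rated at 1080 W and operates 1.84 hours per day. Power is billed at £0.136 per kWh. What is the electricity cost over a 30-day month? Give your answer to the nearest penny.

Energy = 1080 W × 1.84 h/day × 30 days = 59,616 Wh = 59.62 kWh
Cost = 59.62 kWh × £0.136/kWh = £8.11

£8.11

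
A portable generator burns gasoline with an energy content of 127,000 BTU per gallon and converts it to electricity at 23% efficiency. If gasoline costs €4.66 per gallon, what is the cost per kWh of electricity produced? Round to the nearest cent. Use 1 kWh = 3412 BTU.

Electrical output per gallon = 127,000 BTU × 0.23 / 3412 BTU/kWh = 8.561 kWh
Cost per kWh = €4.66 / 8.561 kWh = €0.544

€0.54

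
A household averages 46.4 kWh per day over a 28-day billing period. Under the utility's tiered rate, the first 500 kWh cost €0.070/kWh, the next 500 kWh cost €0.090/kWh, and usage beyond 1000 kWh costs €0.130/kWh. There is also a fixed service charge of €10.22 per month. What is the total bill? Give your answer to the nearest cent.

€129.12

Usage = 46.4 kWh/day × 28 days = 1299.2 kWh
First 500 kWh × €0.070 = €35.00
Next 500 kWh × €0.090 = €45.00
Remaining 299.2 kWh × €0.130 = €38.90
Energy charge = €118.90; + service €10.22 = €129.12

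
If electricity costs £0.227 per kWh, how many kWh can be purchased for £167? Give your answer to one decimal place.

£167 / £0.227 per kWh = 735.7 kWh

735.7 kWh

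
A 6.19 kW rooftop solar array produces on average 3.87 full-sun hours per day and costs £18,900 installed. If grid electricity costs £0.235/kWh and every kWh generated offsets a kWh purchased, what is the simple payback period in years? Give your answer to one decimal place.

Daily generation = 6.19 kW × 3.87 h = 23.96 kWh
Annual generation = 23.96 × 365 = 8743.7 kWh
Annual savings = 8743.7 × £0.235 = £2,054.77
Payback = £18,900 / £2,054.77 = 9.2 years

9.2 years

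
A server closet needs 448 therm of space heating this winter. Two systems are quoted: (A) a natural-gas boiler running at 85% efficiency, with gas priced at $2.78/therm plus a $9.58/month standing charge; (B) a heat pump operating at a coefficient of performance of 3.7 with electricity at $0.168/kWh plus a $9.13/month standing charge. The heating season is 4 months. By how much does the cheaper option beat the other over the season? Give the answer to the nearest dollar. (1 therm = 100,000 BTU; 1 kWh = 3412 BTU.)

Heat load = 448 therm × 100,000 = 44,800,000 BTU
Gas: input = 44,800,000 / 0.85 = 52,705,882 BTU = 527.1 therm → 527.1 × $2.78 = $1,465.22; + 4 × $9.58 standing = $1,503.54
Heat pump: 44,800,000 BTU / 3412 = 13,130 kWh heat; / 3.7 = 3,549 kWh in → × $0.168 = $596.18; + 4 × $9.13 standing = $632.70
Difference = |$1,503.54 − $632.70| = $870.84 ≈ $871

$871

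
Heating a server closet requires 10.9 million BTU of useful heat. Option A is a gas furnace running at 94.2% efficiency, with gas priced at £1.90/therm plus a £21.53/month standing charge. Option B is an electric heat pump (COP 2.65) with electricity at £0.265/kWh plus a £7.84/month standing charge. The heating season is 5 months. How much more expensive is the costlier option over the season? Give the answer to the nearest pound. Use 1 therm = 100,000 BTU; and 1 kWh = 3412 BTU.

£31

Heat load = 10.9 × 10⁶ BTU = 10,900,000 BTU
Gas: input = 10,900,000 / 0.942 = 11,571,125 BTU = 115.7 therm → 115.7 × £1.90 = £219.85; + 5 × £21.53 standing = £327.50
Heat pump: 10,900,000 BTU / 3412 = 3,195 kWh heat; / 2.65 = 1,206 kWh in → × £0.265 = £319.46; + 5 × £7.84 standing = £358.66
Difference = |£327.50 − £358.66| = £31.16 ≈ £31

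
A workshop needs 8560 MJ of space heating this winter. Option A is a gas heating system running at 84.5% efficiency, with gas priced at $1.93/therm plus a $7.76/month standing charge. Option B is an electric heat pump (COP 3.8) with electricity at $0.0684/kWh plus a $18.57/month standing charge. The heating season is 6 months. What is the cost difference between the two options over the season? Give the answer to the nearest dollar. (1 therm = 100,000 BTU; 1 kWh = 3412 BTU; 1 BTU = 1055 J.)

$78

Heat load = 8560 MJ = 8,560,000,000 J / 1055 = 8,113,744 BTU
Gas: input = 8,113,744 / 0.845 = 9,602,064 BTU = 96.02 therm → 96.02 × $1.93 = $185.32; + 6 × $7.76 standing = $231.88
Heat pump: 8,113,744 BTU / 3412 = 2,378 kWh heat; / 3.8 = 625.8 kWh in → × $0.0684 = $42.80; + 6 × $18.57 standing = $154.22
Difference = |$231.88 − $154.22| = $77.66 ≈ $78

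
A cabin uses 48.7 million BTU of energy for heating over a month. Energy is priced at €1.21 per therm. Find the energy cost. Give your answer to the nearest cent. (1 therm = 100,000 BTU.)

€589.27

48.7 million BTU × (10 therm/million BTU) = 487 therm
Cost = 487 therm × €1.21/therm = €589.27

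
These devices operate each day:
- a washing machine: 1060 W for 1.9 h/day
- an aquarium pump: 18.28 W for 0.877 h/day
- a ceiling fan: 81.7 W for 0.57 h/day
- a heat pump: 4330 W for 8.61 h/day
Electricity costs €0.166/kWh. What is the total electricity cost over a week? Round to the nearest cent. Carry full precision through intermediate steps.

washing machine: 1060 W × 1.9 h × 7 d = 14,098 Wh = 14.1 kWh
aquarium pump: 18.28 W × 0.877 h × 7 d = 112 Wh = 0.1122 kWh
ceiling fan: 81.7 W × 0.57 h × 7 d = 326 Wh = 0.326 kWh
heat pump: 4330 W × 8.61 h × 7 d = 260,969 Wh = 261 kWh
Total energy = 14.1 + 0.1122 + 0.326 + 261 = 275.5 kWh
Cost = 275.5 kWh × €0.166 = €45.73

€45.73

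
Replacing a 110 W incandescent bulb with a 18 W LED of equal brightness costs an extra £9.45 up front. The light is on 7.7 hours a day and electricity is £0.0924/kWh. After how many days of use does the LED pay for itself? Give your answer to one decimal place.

144.4 days

Power saved = 110 − 18 = 92 W
Daily energy saved = 92 W × 7.7 h = 708.4 Wh = 0.7084 kWh
Daily savings = 0.7084 × £0.0924 = £0.0655
Payback = £9.45 / £0.0655 per day = 144.4 days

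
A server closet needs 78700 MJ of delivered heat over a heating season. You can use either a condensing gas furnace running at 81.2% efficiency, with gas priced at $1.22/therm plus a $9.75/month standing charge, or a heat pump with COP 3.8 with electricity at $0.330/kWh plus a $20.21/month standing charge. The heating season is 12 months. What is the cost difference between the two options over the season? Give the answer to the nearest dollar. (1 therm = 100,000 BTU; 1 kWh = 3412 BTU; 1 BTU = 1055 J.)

Heat load = 78700 MJ = 78,700,000,000 J / 1055 = 74,597,156 BTU
Gas: input = 74,597,156 / 0.812 = 91,868,419 BTU = 918.7 therm → 918.7 × $1.22 = $1,120.79; + 12 × $9.75 standing = $1,237.79
Heat pump: 74,597,156 BTU / 3412 = 21,860 kWh heat; / 3.8 = 5,753 kWh in → × $0.330 = $1,898.64; + 12 × $20.21 standing = $2,141.16
Difference = |$1,237.79 − $2,141.16| = $903.37 ≈ $903

$903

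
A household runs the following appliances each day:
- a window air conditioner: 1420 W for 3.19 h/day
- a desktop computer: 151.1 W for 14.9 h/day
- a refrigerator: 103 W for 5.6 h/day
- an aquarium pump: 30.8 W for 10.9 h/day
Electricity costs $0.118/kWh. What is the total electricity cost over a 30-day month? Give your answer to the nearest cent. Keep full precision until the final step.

$27.24

window air conditioner: 1420 W × 3.19 h × 30 d = 135,894 Wh = 135.9 kWh
desktop computer: 151.1 W × 14.9 h × 30 d = 67,542 Wh = 67.54 kWh
refrigerator: 103 W × 5.6 h × 30 d = 17,304 Wh = 17.3 kWh
aquarium pump: 30.8 W × 10.9 h × 30 d = 10,072 Wh = 10.07 kWh
Total energy = 135.9 + 67.54 + 17.3 + 10.07 = 230.8 kWh
Cost = 230.8 kWh × $0.118 = $27.24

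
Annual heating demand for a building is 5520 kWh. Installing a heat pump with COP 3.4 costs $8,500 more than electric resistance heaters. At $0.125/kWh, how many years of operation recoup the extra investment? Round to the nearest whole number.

17 years

Resistance: 5520 kWh × $0.125 = $690.00/yr
Heat pump: 5520 / 3.4 = 1624 kWh in → × $0.125 = $202.94/yr
Annual savings = $487.06
Payback = $8,500 / $487.06 = 17.5 years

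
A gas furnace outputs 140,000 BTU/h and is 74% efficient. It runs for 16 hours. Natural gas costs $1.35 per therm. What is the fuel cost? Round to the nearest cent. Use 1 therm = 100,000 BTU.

$40.86

Heat delivered = 140,000 BTU/h × 16 h = 2,240,000 BTU
Gas input = 2,240,000 / 0.74 = 3,027,027 BTU
= 3,027,027 / 100,000 = 30.27 therm
Cost = 30.27 × $1.35/therm = $40.86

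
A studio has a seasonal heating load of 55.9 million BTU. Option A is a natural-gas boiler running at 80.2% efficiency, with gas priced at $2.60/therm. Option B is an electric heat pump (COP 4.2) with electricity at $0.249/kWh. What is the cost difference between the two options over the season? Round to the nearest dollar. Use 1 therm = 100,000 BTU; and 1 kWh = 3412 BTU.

Heat load = 55.9 × 10⁶ BTU = 55,900,000 BTU
Gas: input = 55,900,000 / 0.802 = 69,700,748 BTU = 697 therm → 697 × $2.60 = $1,812.22
Heat pump: 55,900,000 BTU / 3412 = 16,380 kWh heat; / 4.2 = 3,901 kWh in → × $0.249 = $971.30
Difference = |$1,812.22 − $971.30| = $840.92 ≈ $841

$841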